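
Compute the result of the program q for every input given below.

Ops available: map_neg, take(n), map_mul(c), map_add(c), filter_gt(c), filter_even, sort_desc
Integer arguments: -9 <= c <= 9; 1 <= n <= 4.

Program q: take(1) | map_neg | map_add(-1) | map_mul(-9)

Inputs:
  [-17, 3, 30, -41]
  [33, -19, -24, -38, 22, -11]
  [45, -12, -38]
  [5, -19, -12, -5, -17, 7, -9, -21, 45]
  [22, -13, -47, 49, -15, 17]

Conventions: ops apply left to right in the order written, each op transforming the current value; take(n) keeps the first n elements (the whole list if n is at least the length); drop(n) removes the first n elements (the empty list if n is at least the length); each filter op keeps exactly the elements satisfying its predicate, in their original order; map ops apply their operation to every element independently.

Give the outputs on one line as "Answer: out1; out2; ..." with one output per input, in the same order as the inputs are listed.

[-144]; [306]; [414]; [54]; [207]

Execution, op by op:
  [-17, 3, 30, -41] -> [-17] -> [17] -> [16] -> [-144]
  [33, -19, -24, -38, 22, -11] -> [33] -> [-33] -> [-34] -> [306]
  [45, -12, -38] -> [45] -> [-45] -> [-46] -> [414]
  [5, -19, -12, -5, -17, 7, -9, -21, 45] -> [5] -> [-5] -> [-6] -> [54]
  [22, -13, -47, 49, -15, 17] -> [22] -> [-22] -> [-23] -> [207]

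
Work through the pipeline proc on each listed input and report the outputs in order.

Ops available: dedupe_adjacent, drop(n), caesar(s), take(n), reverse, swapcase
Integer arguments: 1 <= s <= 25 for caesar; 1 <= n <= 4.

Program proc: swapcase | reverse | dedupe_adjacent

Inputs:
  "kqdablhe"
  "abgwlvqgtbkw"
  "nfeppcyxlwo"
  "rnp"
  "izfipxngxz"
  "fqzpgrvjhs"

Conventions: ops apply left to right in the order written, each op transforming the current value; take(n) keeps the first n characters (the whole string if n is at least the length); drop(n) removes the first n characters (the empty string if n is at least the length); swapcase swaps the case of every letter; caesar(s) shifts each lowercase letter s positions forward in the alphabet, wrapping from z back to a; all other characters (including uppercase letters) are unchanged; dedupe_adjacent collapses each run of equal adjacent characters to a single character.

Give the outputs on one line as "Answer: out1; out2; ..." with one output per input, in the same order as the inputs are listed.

"EHLBADQK"; "WKBTGQVLWGBA"; "OWLXYCPEFN"; "PNR"; "ZXGNXPIFZI"; "SHJVRGPZQF"

Execution, op by op:
  "kqdablhe" -> "KQDABLHE" -> "EHLBADQK" -> "EHLBADQK"
  "abgwlvqgtbkw" -> "ABGWLVQGTBKW" -> "WKBTGQVLWGBA" -> "WKBTGQVLWGBA"
  "nfeppcyxlwo" -> "NFEPPCYXLWO" -> "OWLXYCPPEFN" -> "OWLXYCPEFN"
  "rnp" -> "RNP" -> "PNR" -> "PNR"
  "izfipxngxz" -> "IZFIPXNGXZ" -> "ZXGNXPIFZI" -> "ZXGNXPIFZI"
  "fqzpgrvjhs" -> "FQZPGRVJHS" -> "SHJVRGPZQF" -> "SHJVRGPZQF"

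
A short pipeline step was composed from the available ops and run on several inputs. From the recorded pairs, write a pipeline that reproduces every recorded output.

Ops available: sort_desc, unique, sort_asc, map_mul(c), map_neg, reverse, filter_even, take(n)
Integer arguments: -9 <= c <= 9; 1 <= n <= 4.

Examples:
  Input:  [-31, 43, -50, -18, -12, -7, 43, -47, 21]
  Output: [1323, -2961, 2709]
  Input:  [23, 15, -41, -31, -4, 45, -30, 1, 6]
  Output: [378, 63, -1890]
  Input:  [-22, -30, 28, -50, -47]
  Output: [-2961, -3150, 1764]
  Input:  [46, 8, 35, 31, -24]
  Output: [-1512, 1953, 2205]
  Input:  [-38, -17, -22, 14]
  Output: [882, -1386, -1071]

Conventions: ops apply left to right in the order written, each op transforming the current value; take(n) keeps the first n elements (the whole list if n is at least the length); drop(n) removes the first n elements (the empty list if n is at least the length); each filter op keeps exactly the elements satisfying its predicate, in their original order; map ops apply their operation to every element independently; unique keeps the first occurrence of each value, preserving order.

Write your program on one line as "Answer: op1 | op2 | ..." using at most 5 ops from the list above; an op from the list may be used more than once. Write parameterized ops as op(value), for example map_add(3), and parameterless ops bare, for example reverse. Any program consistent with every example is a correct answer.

map_mul(9) | map_neg | reverse | map_mul(-7) | take(3)

Check, running the answer program on each example:
  [-31, 43, -50, -18, -12, -7, 43, -47, 21] -> [-279, 387, -450, -162, -108, -63, 387, -423, 189] -> [279, -387, 450, 162, 108, 63, -387, 423, -189] -> [-189, 423, -387, 63, 108, 162, 450, -387, 279] -> [1323, -2961, 2709, -441, -756, -1134, -3150, 2709, -1953] -> [1323, -2961, 2709]
  [23, 15, -41, -31, -4, 45, -30, 1, 6] -> [207, 135, -369, -279, -36, 405, -270, 9, 54] -> [-207, -135, 369, 279, 36, -405, 270, -9, -54] -> [-54, -9, 270, -405, 36, 279, 369, -135, -207] -> [378, 63, -1890, 2835, -252, -1953, -2583, 945, 1449] -> [378, 63, -1890]
  [-22, -30, 28, -50, -47] -> [-198, -270, 252, -450, -423] -> [198, 270, -252, 450, 423] -> [423, 450, -252, 270, 198] -> [-2961, -3150, 1764, -1890, -1386] -> [-2961, -3150, 1764]
  [46, 8, 35, 31, -24] -> [414, 72, 315, 279, -216] -> [-414, -72, -315, -279, 216] -> [216, -279, -315, -72, -414] -> [-1512, 1953, 2205, 504, 2898] -> [-1512, 1953, 2205]
  [-38, -17, -22, 14] -> [-342, -153, -198, 126] -> [342, 153, 198, -126] -> [-126, 198, 153, 342] -> [882, -1386, -1071, -2394] -> [882, -1386, -1071]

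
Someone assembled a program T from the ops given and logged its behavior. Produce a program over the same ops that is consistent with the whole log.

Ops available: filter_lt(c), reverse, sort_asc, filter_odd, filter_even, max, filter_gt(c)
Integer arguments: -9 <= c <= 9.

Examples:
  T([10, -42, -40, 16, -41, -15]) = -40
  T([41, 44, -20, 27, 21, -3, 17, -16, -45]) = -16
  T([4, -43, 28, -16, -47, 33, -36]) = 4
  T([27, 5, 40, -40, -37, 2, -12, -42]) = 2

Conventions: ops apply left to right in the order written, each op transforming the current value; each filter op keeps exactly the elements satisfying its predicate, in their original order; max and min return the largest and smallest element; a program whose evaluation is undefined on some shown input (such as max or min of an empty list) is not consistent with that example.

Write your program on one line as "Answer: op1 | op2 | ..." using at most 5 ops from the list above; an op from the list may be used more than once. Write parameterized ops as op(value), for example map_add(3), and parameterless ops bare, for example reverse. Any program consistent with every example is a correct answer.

reverse | filter_lt(9) | sort_asc | filter_even | max

Check, running the answer program on each example:
  [10, -42, -40, 16, -41, -15] -> [-15, -41, 16, -40, -42, 10] -> [-15, -41, -40, -42] -> [-42, -41, -40, -15] -> [-42, -40] -> -40
  [41, 44, -20, 27, 21, -3, 17, -16, -45] -> [-45, -16, 17, -3, 21, 27, -20, 44, 41] -> [-45, -16, -3, -20] -> [-45, -20, -16, -3] -> [-20, -16] -> -16
  [4, -43, 28, -16, -47, 33, -36] -> [-36, 33, -47, -16, 28, -43, 4] -> [-36, -47, -16, -43, 4] -> [-47, -43, -36, -16, 4] -> [-36, -16, 4] -> 4
  [27, 5, 40, -40, -37, 2, -12, -42] -> [-42, -12, 2, -37, -40, 40, 5, 27] -> [-42, -12, 2, -37, -40, 5] -> [-42, -40, -37, -12, 2, 5] -> [-42, -40, -12, 2] -> 2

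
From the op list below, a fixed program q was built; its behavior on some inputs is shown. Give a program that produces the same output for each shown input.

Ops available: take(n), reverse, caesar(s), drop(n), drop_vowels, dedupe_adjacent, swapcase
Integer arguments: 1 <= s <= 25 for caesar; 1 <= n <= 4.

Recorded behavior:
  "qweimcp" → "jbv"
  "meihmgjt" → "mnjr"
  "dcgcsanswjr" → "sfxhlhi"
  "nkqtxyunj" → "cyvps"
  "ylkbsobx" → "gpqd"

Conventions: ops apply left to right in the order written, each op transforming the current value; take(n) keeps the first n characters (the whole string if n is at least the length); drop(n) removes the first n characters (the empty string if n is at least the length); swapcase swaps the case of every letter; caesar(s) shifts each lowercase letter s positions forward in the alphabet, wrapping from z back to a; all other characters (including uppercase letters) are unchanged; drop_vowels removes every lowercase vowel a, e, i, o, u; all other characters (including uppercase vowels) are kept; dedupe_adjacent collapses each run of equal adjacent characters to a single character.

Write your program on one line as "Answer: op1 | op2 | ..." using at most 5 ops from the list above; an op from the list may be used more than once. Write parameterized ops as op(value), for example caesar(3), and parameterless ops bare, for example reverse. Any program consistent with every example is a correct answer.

caesar(5) | reverse | drop(3) | drop(1)

Check, running the answer program on each example:
  "qweimcp" -> "vbjnrhu" -> "uhrnjbv" -> "njbv" -> "jbv"
  "meihmgjt" -> "rjnmrloy" -> "yolrmnjr" -> "rmnjr" -> "mnjr"
  "dcgcsanswjr" -> "ihlhxfsxbow" -> "wobxsfxhlhi" -> "xsfxhlhi" -> "sfxhlhi"
  "nkqtxyunj" -> "spvycdzso" -> "oszdcyvps" -> "dcyvps" -> "cyvps"
  "ylkbsobx" -> "dqpgxtgc" -> "cgtxgpqd" -> "xgpqd" -> "gpqd"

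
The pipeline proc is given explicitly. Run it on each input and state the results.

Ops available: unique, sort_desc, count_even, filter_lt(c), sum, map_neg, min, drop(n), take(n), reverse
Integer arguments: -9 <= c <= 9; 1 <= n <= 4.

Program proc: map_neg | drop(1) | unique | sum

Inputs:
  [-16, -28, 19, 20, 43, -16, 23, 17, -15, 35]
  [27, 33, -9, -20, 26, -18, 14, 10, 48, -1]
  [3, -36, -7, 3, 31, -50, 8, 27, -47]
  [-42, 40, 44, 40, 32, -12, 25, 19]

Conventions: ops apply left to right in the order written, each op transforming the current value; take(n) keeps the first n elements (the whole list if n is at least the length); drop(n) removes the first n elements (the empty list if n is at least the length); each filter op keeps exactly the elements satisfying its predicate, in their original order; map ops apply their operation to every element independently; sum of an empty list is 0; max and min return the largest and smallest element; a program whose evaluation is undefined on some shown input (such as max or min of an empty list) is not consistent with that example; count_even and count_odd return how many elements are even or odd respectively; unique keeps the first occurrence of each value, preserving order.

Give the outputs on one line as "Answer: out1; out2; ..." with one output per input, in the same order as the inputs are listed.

Execution, op by op:
  [-16, -28, 19, 20, 43, -16, 23, 17, -15, 35] -> [16, 28, -19, -20, -43, 16, -23, -17, 15, -35] -> [28, -19, -20, -43, 16, -23, -17, 15, -35] -> [28, -19, -20, -43, 16, -23, -17, 15, -35] -> -98
  [27, 33, -9, -20, 26, -18, 14, 10, 48, -1] -> [-27, -33, 9, 20, -26, 18, -14, -10, -48, 1] -> [-33, 9, 20, -26, 18, -14, -10, -48, 1] -> [-33, 9, 20, -26, 18, -14, -10, -48, 1] -> -83
  [3, -36, -7, 3, 31, -50, 8, 27, -47] -> [-3, 36, 7, -3, -31, 50, -8, -27, 47] -> [36, 7, -3, -31, 50, -8, -27, 47] -> [36, 7, -3, -31, 50, -8, -27, 47] -> 71
  [-42, 40, 44, 40, 32, -12, 25, 19] -> [42, -40, -44, -40, -32, 12, -25, -19] -> [-40, -44, -40, -32, 12, -25, -19] -> [-40, -44, -32, 12, -25, -19] -> -148

-98; -83; 71; -148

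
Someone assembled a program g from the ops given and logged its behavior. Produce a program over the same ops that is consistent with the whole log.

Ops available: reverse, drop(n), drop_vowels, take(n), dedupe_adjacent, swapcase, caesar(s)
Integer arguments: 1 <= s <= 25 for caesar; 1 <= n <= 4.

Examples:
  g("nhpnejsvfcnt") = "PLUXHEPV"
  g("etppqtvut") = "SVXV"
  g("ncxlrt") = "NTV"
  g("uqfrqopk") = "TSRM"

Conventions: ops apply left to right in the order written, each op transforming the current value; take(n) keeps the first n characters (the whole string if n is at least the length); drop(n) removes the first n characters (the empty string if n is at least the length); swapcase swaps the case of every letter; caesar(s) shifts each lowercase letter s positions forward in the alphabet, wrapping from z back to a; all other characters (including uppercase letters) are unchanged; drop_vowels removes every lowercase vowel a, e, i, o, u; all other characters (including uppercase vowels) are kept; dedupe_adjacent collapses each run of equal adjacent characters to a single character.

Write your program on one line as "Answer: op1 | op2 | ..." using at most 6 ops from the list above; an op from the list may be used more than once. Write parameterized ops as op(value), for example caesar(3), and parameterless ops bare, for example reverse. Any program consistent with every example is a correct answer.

dedupe_adjacent | drop(3) | drop_vowels | caesar(2) | swapcase

Check, running the answer program on each example:
  "nhpnejsvfcnt" -> "nhpnejsvfcnt" -> "nejsvfcnt" -> "njsvfcnt" -> "pluxhepv" -> "PLUXHEPV"
  "etppqtvut" -> "etpqtvut" -> "qtvut" -> "qtvt" -> "svxv" -> "SVXV"
  "ncxlrt" -> "ncxlrt" -> "lrt" -> "lrt" -> "ntv" -> "NTV"
  "uqfrqopk" -> "uqfrqopk" -> "rqopk" -> "rqpk" -> "tsrm" -> "TSRM"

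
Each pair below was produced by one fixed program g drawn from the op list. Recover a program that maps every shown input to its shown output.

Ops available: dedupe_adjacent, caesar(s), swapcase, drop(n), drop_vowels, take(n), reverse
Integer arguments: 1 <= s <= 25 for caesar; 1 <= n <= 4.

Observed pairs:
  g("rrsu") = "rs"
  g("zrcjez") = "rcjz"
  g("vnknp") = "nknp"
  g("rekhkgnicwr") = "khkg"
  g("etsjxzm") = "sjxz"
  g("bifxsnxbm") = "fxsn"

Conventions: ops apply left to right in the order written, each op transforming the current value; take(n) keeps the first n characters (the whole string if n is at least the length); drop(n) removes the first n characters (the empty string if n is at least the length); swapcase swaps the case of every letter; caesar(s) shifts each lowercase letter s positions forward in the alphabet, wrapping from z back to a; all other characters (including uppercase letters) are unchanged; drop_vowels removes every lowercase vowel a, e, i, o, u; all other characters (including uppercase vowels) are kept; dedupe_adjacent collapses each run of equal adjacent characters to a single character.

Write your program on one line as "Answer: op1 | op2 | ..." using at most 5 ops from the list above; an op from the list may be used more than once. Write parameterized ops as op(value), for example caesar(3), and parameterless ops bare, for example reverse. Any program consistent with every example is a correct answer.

reverse | drop_vowels | reverse | drop(1) | take(4)

Check, running the answer program on each example:
  "rrsu" -> "usrr" -> "srr" -> "rrs" -> "rs" -> "rs"
  "zrcjez" -> "zejcrz" -> "zjcrz" -> "zrcjz" -> "rcjz" -> "rcjz"
  "vnknp" -> "pnknv" -> "pnknv" -> "vnknp" -> "nknp" -> "nknp"
  "rekhkgnicwr" -> "rwcingkhker" -> "rwcngkhkr" -> "rkhkgncwr" -> "khkgncwr" -> "khkg"
  "etsjxzm" -> "mzxjste" -> "mzxjst" -> "tsjxzm" -> "sjxzm" -> "sjxz"
  "bifxsnxbm" -> "mbxnsxfib" -> "mbxnsxfb" -> "bfxsnxbm" -> "fxsnxbm" -> "fxsn"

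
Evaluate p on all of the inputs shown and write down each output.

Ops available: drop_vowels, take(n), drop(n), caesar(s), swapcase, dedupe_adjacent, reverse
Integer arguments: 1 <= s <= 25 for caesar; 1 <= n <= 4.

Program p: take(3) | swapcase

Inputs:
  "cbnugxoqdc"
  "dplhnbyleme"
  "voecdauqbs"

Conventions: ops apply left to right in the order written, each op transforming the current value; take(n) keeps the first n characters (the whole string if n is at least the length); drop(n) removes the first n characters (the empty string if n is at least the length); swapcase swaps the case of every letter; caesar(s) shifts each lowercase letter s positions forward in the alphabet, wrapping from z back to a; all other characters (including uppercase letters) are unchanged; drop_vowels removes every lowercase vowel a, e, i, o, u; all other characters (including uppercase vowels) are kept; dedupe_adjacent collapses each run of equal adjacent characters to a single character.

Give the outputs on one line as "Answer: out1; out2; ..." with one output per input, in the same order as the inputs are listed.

Execution, op by op:
  "cbnugxoqdc" -> "cbn" -> "CBN"
  "dplhnbyleme" -> "dpl" -> "DPL"
  "voecdauqbs" -> "voe" -> "VOE"

"CBN"; "DPL"; "VOE"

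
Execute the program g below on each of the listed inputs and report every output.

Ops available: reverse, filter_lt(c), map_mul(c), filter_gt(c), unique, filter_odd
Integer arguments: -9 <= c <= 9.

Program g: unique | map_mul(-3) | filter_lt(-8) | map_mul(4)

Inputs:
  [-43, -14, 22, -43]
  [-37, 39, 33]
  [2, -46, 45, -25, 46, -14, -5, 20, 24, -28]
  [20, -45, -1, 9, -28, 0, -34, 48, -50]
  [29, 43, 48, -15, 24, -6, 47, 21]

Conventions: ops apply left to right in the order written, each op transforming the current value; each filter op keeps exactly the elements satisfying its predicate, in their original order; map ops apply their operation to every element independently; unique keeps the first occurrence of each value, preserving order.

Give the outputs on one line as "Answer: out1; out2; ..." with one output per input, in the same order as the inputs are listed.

Execution, op by op:
  [-43, -14, 22, -43] -> [-43, -14, 22] -> [129, 42, -66] -> [-66] -> [-264]
  [-37, 39, 33] -> [-37, 39, 33] -> [111, -117, -99] -> [-117, -99] -> [-468, -396]
  [2, -46, 45, -25, 46, -14, -5, 20, 24, -28] -> [2, -46, 45, -25, 46, -14, -5, 20, 24, -28] -> [-6, 138, -135, 75, -138, 42, 15, -60, -72, 84] -> [-135, -138, -60, -72] -> [-540, -552, -240, -288]
  [20, -45, -1, 9, -28, 0, -34, 48, -50] -> [20, -45, -1, 9, -28, 0, -34, 48, -50] -> [-60, 135, 3, -27, 84, 0, 102, -144, 150] -> [-60, -27, -144] -> [-240, -108, -576]
  [29, 43, 48, -15, 24, -6, 47, 21] -> [29, 43, 48, -15, 24, -6, 47, 21] -> [-87, -129, -144, 45, -72, 18, -141, -63] -> [-87, -129, -144, -72, -141, -63] -> [-348, -516, -576, -288, -564, -252]

[-264]; [-468, -396]; [-540, -552, -240, -288]; [-240, -108, -576]; [-348, -516, -576, -288, -564, -252]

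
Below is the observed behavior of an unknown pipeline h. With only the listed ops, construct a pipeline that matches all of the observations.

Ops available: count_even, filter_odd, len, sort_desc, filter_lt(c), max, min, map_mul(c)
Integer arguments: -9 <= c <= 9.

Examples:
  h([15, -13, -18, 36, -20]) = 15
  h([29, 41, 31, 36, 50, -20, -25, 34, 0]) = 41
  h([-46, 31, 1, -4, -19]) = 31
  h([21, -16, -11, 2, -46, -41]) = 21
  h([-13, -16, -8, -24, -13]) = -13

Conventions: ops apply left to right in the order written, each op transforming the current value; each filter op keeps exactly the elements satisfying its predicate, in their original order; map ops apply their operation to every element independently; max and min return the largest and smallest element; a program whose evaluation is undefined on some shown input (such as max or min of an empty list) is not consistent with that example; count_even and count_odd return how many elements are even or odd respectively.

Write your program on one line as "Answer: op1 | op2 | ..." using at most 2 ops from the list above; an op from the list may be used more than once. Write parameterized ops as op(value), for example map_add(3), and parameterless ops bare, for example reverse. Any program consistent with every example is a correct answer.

filter_odd | max

Check, running the answer program on each example:
  [15, -13, -18, 36, -20] -> [15, -13] -> 15
  [29, 41, 31, 36, 50, -20, -25, 34, 0] -> [29, 41, 31, -25] -> 41
  [-46, 31, 1, -4, -19] -> [31, 1, -19] -> 31
  [21, -16, -11, 2, -46, -41] -> [21, -11, -41] -> 21
  [-13, -16, -8, -24, -13] -> [-13, -13] -> -13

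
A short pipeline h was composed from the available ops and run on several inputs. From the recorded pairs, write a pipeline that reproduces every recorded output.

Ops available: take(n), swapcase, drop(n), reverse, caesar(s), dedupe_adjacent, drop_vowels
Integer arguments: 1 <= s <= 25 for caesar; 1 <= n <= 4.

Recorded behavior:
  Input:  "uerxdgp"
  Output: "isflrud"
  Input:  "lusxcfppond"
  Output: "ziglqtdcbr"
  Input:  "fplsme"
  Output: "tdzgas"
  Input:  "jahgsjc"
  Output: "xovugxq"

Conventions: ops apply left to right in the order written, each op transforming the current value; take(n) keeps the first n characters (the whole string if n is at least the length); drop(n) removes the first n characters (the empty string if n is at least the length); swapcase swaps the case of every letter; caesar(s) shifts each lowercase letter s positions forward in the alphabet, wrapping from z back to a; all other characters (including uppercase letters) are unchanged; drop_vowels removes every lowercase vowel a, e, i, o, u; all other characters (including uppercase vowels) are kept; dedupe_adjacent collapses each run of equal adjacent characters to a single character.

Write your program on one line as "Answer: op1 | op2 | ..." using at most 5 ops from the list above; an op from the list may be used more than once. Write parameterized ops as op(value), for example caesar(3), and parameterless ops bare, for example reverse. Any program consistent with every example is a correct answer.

caesar(23) | caesar(24) | caesar(19) | dedupe_adjacent

Check, running the answer program on each example:
  "uerxdgp" -> "rbouadm" -> "pzmsybk" -> "isflrud" -> "isflrud"
  "lusxcfppond" -> "irpuzcmmlka" -> "gpnsxakkjiy" -> "ziglqtddcbr" -> "ziglqtdcbr"
  "fplsme" -> "cmipjb" -> "akgnhz" -> "tdzgas" -> "tdzgas"
  "jahgsjc" -> "gxedpgz" -> "evcbnex" -> "xovugxq" -> "xovugxq"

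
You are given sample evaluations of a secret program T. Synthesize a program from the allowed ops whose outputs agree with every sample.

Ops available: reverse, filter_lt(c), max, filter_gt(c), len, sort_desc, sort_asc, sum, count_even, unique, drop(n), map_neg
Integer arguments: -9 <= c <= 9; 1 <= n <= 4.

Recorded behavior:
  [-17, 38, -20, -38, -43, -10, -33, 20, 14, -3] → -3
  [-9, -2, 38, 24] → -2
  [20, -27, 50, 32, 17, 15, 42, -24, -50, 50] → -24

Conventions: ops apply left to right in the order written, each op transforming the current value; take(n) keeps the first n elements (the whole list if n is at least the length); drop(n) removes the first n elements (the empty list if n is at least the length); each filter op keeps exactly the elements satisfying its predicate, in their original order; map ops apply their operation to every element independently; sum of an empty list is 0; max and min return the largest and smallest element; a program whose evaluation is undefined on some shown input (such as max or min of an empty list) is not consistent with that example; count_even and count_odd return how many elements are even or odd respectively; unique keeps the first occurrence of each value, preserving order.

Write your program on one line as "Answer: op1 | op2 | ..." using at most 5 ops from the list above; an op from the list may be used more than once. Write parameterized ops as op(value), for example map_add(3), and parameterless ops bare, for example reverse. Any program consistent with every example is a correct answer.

unique | sort_desc | filter_lt(8) | reverse | max

Check, running the answer program on each example:
  [-17, 38, -20, -38, -43, -10, -33, 20, 14, -3] -> [-17, 38, -20, -38, -43, -10, -33, 20, 14, -3] -> [38, 20, 14, -3, -10, -17, -20, -33, -38, -43] -> [-3, -10, -17, -20, -33, -38, -43] -> [-43, -38, -33, -20, -17, -10, -3] -> -3
  [-9, -2, 38, 24] -> [-9, -2, 38, 24] -> [38, 24, -2, -9] -> [-2, -9] -> [-9, -2] -> -2
  [20, -27, 50, 32, 17, 15, 42, -24, -50, 50] -> [20, -27, 50, 32, 17, 15, 42, -24, -50] -> [50, 42, 32, 20, 17, 15, -24, -27, -50] -> [-24, -27, -50] -> [-50, -27, -24] -> -24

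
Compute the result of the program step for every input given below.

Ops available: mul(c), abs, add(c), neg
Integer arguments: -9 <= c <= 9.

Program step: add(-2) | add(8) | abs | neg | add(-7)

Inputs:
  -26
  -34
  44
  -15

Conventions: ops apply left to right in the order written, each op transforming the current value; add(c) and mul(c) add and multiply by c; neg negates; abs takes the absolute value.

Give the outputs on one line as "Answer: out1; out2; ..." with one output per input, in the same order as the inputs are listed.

-27; -35; -57; -16

Execution, op by op:
  -26 -> -28 -> -20 -> 20 -> -20 -> -27
  -34 -> -36 -> -28 -> 28 -> -28 -> -35
  44 -> 42 -> 50 -> 50 -> -50 -> -57
  -15 -> -17 -> -9 -> 9 -> -9 -> -16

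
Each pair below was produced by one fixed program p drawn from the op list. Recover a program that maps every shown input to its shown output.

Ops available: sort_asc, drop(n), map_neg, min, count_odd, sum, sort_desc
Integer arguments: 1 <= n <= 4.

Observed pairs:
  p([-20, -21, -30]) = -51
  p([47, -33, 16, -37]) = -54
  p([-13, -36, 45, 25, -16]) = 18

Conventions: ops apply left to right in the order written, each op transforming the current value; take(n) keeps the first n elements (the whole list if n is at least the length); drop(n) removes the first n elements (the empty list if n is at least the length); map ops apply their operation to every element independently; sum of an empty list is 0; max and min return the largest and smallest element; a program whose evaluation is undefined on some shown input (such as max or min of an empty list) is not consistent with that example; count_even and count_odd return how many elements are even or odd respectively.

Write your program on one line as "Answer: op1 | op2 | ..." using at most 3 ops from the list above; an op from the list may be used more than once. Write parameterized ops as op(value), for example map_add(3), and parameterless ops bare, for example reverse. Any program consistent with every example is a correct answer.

drop(1) | sort_desc | sum

Check, running the answer program on each example:
  [-20, -21, -30] -> [-21, -30] -> [-21, -30] -> -51
  [47, -33, 16, -37] -> [-33, 16, -37] -> [16, -33, -37] -> -54
  [-13, -36, 45, 25, -16] -> [-36, 45, 25, -16] -> [45, 25, -16, -36] -> 18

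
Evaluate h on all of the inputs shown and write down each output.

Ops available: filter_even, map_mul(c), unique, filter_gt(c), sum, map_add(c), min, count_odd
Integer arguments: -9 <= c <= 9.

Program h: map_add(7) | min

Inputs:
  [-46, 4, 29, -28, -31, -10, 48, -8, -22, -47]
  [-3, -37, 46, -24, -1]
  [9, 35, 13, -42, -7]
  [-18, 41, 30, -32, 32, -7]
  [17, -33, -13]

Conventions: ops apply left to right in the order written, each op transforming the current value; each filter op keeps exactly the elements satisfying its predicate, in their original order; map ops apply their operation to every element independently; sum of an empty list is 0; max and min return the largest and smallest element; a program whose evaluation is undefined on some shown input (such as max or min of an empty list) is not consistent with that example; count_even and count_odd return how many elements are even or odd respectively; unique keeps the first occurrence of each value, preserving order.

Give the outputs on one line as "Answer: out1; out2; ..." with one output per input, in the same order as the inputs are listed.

Execution, op by op:
  [-46, 4, 29, -28, -31, -10, 48, -8, -22, -47] -> [-39, 11, 36, -21, -24, -3, 55, -1, -15, -40] -> -40
  [-3, -37, 46, -24, -1] -> [4, -30, 53, -17, 6] -> -30
  [9, 35, 13, -42, -7] -> [16, 42, 20, -35, 0] -> -35
  [-18, 41, 30, -32, 32, -7] -> [-11, 48, 37, -25, 39, 0] -> -25
  [17, -33, -13] -> [24, -26, -6] -> -26

-40; -30; -35; -25; -26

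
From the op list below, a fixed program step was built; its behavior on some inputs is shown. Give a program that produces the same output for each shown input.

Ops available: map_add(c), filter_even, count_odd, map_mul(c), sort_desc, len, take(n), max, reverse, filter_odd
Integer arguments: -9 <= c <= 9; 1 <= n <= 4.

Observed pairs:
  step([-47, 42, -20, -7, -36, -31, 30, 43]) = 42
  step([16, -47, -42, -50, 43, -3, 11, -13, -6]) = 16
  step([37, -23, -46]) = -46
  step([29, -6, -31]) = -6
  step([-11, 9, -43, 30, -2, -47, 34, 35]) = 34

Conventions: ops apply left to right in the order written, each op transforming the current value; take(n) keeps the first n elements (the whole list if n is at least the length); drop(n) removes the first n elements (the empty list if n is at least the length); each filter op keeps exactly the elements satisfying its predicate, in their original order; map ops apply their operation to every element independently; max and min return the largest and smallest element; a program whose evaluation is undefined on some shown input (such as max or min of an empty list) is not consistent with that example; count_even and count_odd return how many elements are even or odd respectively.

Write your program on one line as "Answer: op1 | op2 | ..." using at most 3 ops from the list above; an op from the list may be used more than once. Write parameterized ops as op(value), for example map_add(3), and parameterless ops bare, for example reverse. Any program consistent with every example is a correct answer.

reverse | filter_even | max

Check, running the answer program on each example:
  [-47, 42, -20, -7, -36, -31, 30, 43] -> [43, 30, -31, -36, -7, -20, 42, -47] -> [30, -36, -20, 42] -> 42
  [16, -47, -42, -50, 43, -3, 11, -13, -6] -> [-6, -13, 11, -3, 43, -50, -42, -47, 16] -> [-6, -50, -42, 16] -> 16
  [37, -23, -46] -> [-46, -23, 37] -> [-46] -> -46
  [29, -6, -31] -> [-31, -6, 29] -> [-6] -> -6
  [-11, 9, -43, 30, -2, -47, 34, 35] -> [35, 34, -47, -2, 30, -43, 9, -11] -> [34, -2, 30] -> 34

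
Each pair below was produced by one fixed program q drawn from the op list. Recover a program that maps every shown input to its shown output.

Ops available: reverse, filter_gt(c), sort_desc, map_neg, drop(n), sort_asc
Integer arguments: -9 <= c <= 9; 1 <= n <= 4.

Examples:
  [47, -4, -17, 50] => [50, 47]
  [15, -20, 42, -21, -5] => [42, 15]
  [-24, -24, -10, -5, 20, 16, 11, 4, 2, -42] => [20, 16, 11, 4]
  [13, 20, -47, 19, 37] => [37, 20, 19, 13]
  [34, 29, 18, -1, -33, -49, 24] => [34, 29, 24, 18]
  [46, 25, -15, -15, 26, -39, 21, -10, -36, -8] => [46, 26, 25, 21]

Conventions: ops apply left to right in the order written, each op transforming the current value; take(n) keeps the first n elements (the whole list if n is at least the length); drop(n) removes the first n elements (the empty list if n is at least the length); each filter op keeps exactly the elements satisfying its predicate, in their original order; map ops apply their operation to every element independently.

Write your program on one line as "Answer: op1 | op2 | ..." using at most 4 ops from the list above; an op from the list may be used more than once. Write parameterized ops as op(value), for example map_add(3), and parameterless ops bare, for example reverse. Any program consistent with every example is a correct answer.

filter_gt(-6) | reverse | sort_desc | filter_gt(3)

Check, running the answer program on each example:
  [47, -4, -17, 50] -> [47, -4, 50] -> [50, -4, 47] -> [50, 47, -4] -> [50, 47]
  [15, -20, 42, -21, -5] -> [15, 42, -5] -> [-5, 42, 15] -> [42, 15, -5] -> [42, 15]
  [-24, -24, -10, -5, 20, 16, 11, 4, 2, -42] -> [-5, 20, 16, 11, 4, 2] -> [2, 4, 11, 16, 20, -5] -> [20, 16, 11, 4, 2, -5] -> [20, 16, 11, 4]
  [13, 20, -47, 19, 37] -> [13, 20, 19, 37] -> [37, 19, 20, 13] -> [37, 20, 19, 13] -> [37, 20, 19, 13]
  [34, 29, 18, -1, -33, -49, 24] -> [34, 29, 18, -1, 24] -> [24, -1, 18, 29, 34] -> [34, 29, 24, 18, -1] -> [34, 29, 24, 18]
  [46, 25, -15, -15, 26, -39, 21, -10, -36, -8] -> [46, 25, 26, 21] -> [21, 26, 25, 46] -> [46, 26, 25, 21] -> [46, 26, 25, 21]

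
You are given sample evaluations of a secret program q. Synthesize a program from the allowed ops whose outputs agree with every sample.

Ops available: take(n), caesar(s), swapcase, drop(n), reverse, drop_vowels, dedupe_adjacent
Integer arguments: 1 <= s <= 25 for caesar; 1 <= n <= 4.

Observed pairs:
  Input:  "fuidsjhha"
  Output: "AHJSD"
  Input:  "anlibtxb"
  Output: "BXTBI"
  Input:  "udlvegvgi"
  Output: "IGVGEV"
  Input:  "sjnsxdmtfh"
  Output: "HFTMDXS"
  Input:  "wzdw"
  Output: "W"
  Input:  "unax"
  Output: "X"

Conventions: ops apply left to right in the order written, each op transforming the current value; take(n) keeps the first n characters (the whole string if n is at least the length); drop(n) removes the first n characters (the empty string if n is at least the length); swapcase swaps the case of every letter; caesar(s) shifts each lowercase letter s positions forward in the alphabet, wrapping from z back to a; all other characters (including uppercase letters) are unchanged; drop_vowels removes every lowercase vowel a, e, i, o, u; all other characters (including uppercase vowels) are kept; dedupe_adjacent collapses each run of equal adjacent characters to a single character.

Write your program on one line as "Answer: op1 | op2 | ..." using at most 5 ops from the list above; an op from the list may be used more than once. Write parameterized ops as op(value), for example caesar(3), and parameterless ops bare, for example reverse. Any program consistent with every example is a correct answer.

drop(3) | reverse | dedupe_adjacent | swapcase

Check, running the answer program on each example:
  "fuidsjhha" -> "dsjhha" -> "ahhjsd" -> "ahjsd" -> "AHJSD"
  "anlibtxb" -> "ibtxb" -> "bxtbi" -> "bxtbi" -> "BXTBI"
  "udlvegvgi" -> "vegvgi" -> "igvgev" -> "igvgev" -> "IGVGEV"
  "sjnsxdmtfh" -> "sxdmtfh" -> "hftmdxs" -> "hftmdxs" -> "HFTMDXS"
  "wzdw" -> "w" -> "w" -> "w" -> "W"
  "unax" -> "x" -> "x" -> "x" -> "X"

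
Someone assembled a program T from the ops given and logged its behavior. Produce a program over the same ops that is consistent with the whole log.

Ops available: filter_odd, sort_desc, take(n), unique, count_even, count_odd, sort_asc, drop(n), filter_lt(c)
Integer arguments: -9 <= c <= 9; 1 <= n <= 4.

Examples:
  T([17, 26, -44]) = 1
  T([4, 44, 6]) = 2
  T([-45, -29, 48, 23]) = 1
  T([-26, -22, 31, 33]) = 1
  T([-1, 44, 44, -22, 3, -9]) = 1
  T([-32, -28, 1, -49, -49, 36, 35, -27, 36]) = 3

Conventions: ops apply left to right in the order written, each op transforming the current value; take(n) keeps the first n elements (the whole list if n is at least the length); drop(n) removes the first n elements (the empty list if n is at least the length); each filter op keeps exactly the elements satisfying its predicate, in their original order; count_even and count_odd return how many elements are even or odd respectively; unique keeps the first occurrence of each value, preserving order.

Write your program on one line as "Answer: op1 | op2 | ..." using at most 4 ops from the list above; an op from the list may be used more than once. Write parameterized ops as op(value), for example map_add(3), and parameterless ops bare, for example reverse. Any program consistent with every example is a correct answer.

sort_asc | unique | drop(1) | count_even

Check, running the answer program on each example:
  [17, 26, -44] -> [-44, 17, 26] -> [-44, 17, 26] -> [17, 26] -> 1
  [4, 44, 6] -> [4, 6, 44] -> [4, 6, 44] -> [6, 44] -> 2
  [-45, -29, 48, 23] -> [-45, -29, 23, 48] -> [-45, -29, 23, 48] -> [-29, 23, 48] -> 1
  [-26, -22, 31, 33] -> [-26, -22, 31, 33] -> [-26, -22, 31, 33] -> [-22, 31, 33] -> 1
  [-1, 44, 44, -22, 3, -9] -> [-22, -9, -1, 3, 44, 44] -> [-22, -9, -1, 3, 44] -> [-9, -1, 3, 44] -> 1
  [-32, -28, 1, -49, -49, 36, 35, -27, 36] -> [-49, -49, -32, -28, -27, 1, 35, 36, 36] -> [-49, -32, -28, -27, 1, 35, 36] -> [-32, -28, -27, 1, 35, 36] -> 3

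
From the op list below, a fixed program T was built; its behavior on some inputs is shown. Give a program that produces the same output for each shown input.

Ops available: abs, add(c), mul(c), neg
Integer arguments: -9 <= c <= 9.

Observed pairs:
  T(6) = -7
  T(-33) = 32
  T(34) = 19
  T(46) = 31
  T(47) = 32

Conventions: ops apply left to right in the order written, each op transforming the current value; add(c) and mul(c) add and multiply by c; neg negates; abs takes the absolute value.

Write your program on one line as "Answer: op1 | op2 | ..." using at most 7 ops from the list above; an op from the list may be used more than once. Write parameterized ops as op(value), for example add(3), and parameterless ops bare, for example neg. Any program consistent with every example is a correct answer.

neg | add(7) | abs | add(1) | add(-2) | add(-7)

Check, running the answer program on each example:
  6 -> -6 -> 1 -> 1 -> 2 -> 0 -> -7
  -33 -> 33 -> 40 -> 40 -> 41 -> 39 -> 32
  34 -> -34 -> -27 -> 27 -> 28 -> 26 -> 19
  46 -> -46 -> -39 -> 39 -> 40 -> 38 -> 31
  47 -> -47 -> -40 -> 40 -> 41 -> 39 -> 32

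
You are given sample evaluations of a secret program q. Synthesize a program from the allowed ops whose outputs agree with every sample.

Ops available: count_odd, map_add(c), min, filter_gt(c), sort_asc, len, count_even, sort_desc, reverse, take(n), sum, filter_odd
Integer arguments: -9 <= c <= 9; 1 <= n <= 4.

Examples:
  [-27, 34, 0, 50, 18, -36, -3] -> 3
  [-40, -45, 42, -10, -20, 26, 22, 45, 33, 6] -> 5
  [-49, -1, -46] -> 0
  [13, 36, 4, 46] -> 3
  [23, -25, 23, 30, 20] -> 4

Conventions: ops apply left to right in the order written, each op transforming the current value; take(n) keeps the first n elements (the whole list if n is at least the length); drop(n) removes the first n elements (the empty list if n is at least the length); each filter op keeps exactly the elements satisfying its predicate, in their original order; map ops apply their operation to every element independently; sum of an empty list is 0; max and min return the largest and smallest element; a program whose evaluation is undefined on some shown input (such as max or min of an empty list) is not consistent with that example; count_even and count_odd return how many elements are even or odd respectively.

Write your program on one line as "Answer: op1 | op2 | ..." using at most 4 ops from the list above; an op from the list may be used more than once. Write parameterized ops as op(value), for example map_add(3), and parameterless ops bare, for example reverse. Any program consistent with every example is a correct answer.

filter_gt(8) | reverse | len

Check, running the answer program on each example:
  [-27, 34, 0, 50, 18, -36, -3] -> [34, 50, 18] -> [18, 50, 34] -> 3
  [-40, -45, 42, -10, -20, 26, 22, 45, 33, 6] -> [42, 26, 22, 45, 33] -> [33, 45, 22, 26, 42] -> 5
  [-49, -1, -46] -> [] -> [] -> 0
  [13, 36, 4, 46] -> [13, 36, 46] -> [46, 36, 13] -> 3
  [23, -25, 23, 30, 20] -> [23, 23, 30, 20] -> [20, 30, 23, 23] -> 4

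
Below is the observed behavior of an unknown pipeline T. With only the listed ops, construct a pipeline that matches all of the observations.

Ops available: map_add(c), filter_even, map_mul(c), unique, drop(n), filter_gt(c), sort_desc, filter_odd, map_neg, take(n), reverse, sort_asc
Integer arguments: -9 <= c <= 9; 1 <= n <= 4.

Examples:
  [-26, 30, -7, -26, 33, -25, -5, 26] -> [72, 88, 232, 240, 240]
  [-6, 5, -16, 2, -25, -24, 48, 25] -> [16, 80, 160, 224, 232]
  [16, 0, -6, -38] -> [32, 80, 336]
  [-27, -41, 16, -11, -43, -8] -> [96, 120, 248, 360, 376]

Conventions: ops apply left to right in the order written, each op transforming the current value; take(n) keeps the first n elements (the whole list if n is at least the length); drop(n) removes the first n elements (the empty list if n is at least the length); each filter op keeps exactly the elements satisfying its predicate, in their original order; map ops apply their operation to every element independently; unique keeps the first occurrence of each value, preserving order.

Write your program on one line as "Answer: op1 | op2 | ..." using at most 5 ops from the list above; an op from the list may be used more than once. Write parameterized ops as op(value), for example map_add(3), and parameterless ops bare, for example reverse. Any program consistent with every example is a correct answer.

map_add(-4) | sort_desc | map_neg | map_mul(8) | filter_gt(0)

Check, running the answer program on each example:
  [-26, 30, -7, -26, 33, -25, -5, 26] -> [-30, 26, -11, -30, 29, -29, -9, 22] -> [29, 26, 22, -9, -11, -29, -30, -30] -> [-29, -26, -22, 9, 11, 29, 30, 30] -> [-232, -208, -176, 72, 88, 232, 240, 240] -> [72, 88, 232, 240, 240]
  [-6, 5, -16, 2, -25, -24, 48, 25] -> [-10, 1, -20, -2, -29, -28, 44, 21] -> [44, 21, 1, -2, -10, -20, -28, -29] -> [-44, -21, -1, 2, 10, 20, 28, 29] -> [-352, -168, -8, 16, 80, 160, 224, 232] -> [16, 80, 160, 224, 232]
  [16, 0, -6, -38] -> [12, -4, -10, -42] -> [12, -4, -10, -42] -> [-12, 4, 10, 42] -> [-96, 32, 80, 336] -> [32, 80, 336]
  [-27, -41, 16, -11, -43, -8] -> [-31, -45, 12, -15, -47, -12] -> [12, -12, -15, -31, -45, -47] -> [-12, 12, 15, 31, 45, 47] -> [-96, 96, 120, 248, 360, 376] -> [96, 120, 248, 360, 376]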